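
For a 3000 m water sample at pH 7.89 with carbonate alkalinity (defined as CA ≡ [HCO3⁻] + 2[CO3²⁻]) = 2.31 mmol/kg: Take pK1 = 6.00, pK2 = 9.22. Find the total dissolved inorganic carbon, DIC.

CA = [HCO3⁻] + 2[CO3²⁻] = (α₁ + 2α₂)·DIC
At pH 7.89: [H⁺]/K1 = 10^-1.89 = 0.012882, K2/[H⁺] = 10^-1.33 = 0.046774
α₁ = 1/(1 + 0.012882 + 0.046774) = 1/1.0597 = 0.9437; α₂ = α₁·K2/[H⁺] = 0.04414
α₁ + 2α₂ = 1.0320
DIC = CA / (α₁ + 2α₂) = 2.31 / 1.0320 = 2.24 mmol/kg

DIC = 2.24 mmol/kg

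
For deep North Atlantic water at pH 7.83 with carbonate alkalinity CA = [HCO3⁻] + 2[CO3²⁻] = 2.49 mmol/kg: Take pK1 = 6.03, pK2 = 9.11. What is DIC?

CA = [HCO3⁻] + 2[CO3²⁻] = (α₁ + 2α₂)·DIC
At pH 7.83: [H⁺]/K1 = 10^-1.80 = 0.015849, K2/[H⁺] = 10^-1.28 = 0.052481
α₁ = 1/(1 + 0.015849 + 0.052481) = 1/1.0683 = 0.9360; α₂ = α₁·K2/[H⁺] = 0.04912
α₁ + 2α₂ = 1.0343
DIC = CA / (α₁ + 2α₂) = 2.49 / 1.0343 = 2.41 mmol/kg

DIC = 2.41 mmol/kg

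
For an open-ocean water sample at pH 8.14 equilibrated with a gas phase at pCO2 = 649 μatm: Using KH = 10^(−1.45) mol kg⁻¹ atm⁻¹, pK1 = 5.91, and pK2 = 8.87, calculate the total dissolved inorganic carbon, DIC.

[CO2*] = KH · pCO2 = 10^(−1.45) × 649×10^-6 = 2.303×10^-5 mol/kg
α₀ = 1/(1 + K1/[H⁺] + K1K2/[H⁺]²) = 1/(1 + 10^+2.23 + 10^+1.50) = 0.004940
DIC = [CO2*]/α₀ = 2.303×10^-5 / 0.004940 = 4.66 mmol/kg

DIC = 4.66 mmol/kg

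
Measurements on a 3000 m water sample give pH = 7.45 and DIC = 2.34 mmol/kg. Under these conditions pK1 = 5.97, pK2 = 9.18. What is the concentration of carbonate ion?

[CO3²⁻] = 0.0414 mmol/kg

α₂ = 1 / (1 + [H⁺]/K2 + [H⁺]²/(K1K2)) = 1 / (1 + 10^+1.73 + 10^+0.25)
   = 1 / (1 + 53.703 + 1.7783) = 1/56.481 = 0.01770
[CO3²⁻] = α₂ × DIC = 0.01770 × 2.34 = 0.0414 mmol/kg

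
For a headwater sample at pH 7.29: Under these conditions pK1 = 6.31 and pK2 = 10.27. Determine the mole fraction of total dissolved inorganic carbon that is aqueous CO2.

α₀ = 0.0947

α₀ = 1 / (1 + K1/[H⁺] + K1K2/[H⁺]²) = 1 / (1 + 10^+0.98 + 10^-2.00)
   = 1 / (1 + 9.5499 + 0.010000) = 1/10.560 = 0.09470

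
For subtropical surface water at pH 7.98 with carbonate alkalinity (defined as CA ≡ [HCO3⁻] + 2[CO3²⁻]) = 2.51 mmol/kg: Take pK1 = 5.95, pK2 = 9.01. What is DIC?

DIC = 2.33 mmol/kg

CA = [HCO3⁻] + 2[CO3²⁻] = (α₁ + 2α₂)·DIC
At pH 7.98: [H⁺]/K1 = 10^-2.03 = 0.0093325, K2/[H⁺] = 10^-1.03 = 0.093325
α₁ = 1/(1 + 0.0093325 + 0.093325) = 1/1.1027 = 0.9069; α₂ = α₁·K2/[H⁺] = 0.08464
α₁ + 2α₂ = 1.0762
DIC = CA / (α₁ + 2α₂) = 2.51 / 1.0762 = 2.33 mmol/kg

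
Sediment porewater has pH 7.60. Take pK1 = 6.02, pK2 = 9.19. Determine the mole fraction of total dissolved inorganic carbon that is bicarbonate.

α₁ = 1 / (1 + [H⁺]/K1 + K2/[H⁺]) = 1 / (1 + 10^-1.58 + 10^-1.59)
   = 1 / (1 + 0.026303 + 0.025704) = 1/1.0520 = 0.9506

α₁ = 0.951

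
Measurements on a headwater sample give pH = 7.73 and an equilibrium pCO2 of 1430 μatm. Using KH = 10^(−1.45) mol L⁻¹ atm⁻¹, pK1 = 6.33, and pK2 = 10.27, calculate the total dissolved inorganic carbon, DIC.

DIC = 1.33 mmol/L

[CO2*] = KH · pCO2 = 10^(−1.45) × 1430×10^-6 = 5.074×10^-5 mol/L
α₀ = 1/(1 + K1/[H⁺] + K1K2/[H⁺]²) = 1/(1 + 10^+1.40 + 10^-1.14) = 0.03818
DIC = [CO2*]/α₀ = 5.074×10^-5 / 0.03818 = 1.33 mmol/L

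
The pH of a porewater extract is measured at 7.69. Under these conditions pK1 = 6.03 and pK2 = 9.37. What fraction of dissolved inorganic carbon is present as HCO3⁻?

α₁ = 1 / (1 + [H⁺]/K1 + K2/[H⁺]) = 1 / (1 + 10^-1.66 + 10^-1.68)
   = 1 / (1 + 0.021878 + 0.020893) = 1/1.0428 = 0.9590

α₁ = 0.959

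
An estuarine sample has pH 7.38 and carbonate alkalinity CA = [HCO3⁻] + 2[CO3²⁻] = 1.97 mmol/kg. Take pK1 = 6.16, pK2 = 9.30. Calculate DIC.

CA = [HCO3⁻] + 2[CO3²⁻] = (α₁ + 2α₂)·DIC
At pH 7.38: [H⁺]/K1 = 10^-1.22 = 0.060256, K2/[H⁺] = 10^-1.92 = 0.012023
α₁ = 1/(1 + 0.060256 + 0.012023) = 1/1.0723 = 0.9326; α₂ = α₁·K2/[H⁺] = 0.01121
α₁ + 2α₂ = 0.9550
DIC = CA / (α₁ + 2α₂) = 1.97 / 0.9550 = 2.06 mmol/kg

DIC = 2.06 mmol/kg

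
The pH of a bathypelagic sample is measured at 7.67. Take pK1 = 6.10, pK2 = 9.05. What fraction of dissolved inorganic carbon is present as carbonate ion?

α₂ = 0.0390

α₂ = 1 / (1 + [H⁺]/K2 + [H⁺]²/(K1K2)) = 1 / (1 + 10^+1.38 + 10^-0.19)
   = 1 / (1 + 23.988 + 0.64565) = 1/25.634 = 0.03901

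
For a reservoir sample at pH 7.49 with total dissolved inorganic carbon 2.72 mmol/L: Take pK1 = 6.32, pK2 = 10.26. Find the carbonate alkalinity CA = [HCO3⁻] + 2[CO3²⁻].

CA = [HCO3⁻] + 2[CO3²⁻] = (α₁ + 2α₂)·DIC
At pH 7.49: [H⁺]/K1 = 10^-1.17 = 0.067608, K2/[H⁺] = 10^-2.77 = 0.0016982
α₁ = 1/(1 + 0.067608 + 0.0016982) = 1/1.0693 = 0.9352; α₂ = α₁·K2/[H⁺] = 0.001588
α₁ + 2α₂ = 0.9384
CA = 0.9384 × 2.72 = 2.55 mmol/L

CA = 2.55 mmol/L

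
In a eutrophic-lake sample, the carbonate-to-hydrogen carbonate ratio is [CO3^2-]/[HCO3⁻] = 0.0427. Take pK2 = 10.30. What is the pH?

pH = 8.93

From K2 = [H⁺][CO3^2-]/[HCO3⁻]:  pH = pK2 + log₁₀([CO3^2-]/[HCO3⁻])
log₁₀(0.0427) = -1.370
pH = 10.30 + (-1.370) = 8.93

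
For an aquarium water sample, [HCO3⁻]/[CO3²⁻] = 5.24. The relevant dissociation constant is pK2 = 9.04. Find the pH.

pH = 8.32

From K2 = [H⁺][CO3²⁻]/[HCO3⁻]:  pH = pK2 − log₁₀([HCO3⁻]/[CO3²⁻])
log₁₀(5.24) = +0.719
pH = 9.04 − (+0.719) = 8.32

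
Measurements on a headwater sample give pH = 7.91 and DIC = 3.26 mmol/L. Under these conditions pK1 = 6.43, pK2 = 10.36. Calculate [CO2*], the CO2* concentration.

α₀ = 1 / (1 + K1/[H⁺] + K1K2/[H⁺]²) = 1 / (1 + 10^+1.48 + 10^-0.97)
   = 1 / (1 + 30.200 + 0.10715) = 1/31.307 = 0.03194
[CO2*] = α₀ × DIC = 0.03194 × 3.26 = 0.104 mmol/L

[CO2*] = 0.104 mmol/L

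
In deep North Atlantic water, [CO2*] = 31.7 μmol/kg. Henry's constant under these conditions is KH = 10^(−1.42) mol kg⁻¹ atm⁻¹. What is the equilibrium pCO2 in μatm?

pCO2 = 834 μatm

KH = 10^(−1.42) = 3.802×10^-2 mol kg⁻¹ atm⁻¹
pCO2 = [CO2*]/KH = 31.7×10^-6 / 3.802×10^-2 = 8.34×10^-4 atm = 834 μatm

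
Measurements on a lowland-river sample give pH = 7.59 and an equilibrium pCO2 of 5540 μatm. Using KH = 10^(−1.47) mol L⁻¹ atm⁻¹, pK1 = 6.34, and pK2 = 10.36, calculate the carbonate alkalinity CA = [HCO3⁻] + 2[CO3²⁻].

CA = 3.35 mmol/L

[CO2*] = KH · pCO2 = 10^(−1.47) × 5540×10^-6 = 1.877×10^-4 mol/L
α₀ = 1/(1 + K1/[H⁺] + K1K2/[H⁺]²) = 1/(1 + 10^+1.25 + 10^-1.52) = 0.05315
DIC = [CO2*]/α₀ = 1.877×10^-4 / 0.05315 = 3.532 mmol/L
CA = (α₁ + 2α₂)·DIC = (0.9452 + 2×0.001605) × 3.532 = 3.35 mmol/L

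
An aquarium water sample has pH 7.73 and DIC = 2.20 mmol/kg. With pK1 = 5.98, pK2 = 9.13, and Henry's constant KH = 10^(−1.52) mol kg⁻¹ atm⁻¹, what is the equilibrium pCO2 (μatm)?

α₀ = 1 / (1 + K1/[H⁺] + K1K2/[H⁺]²) = 1 / (1 + 10^+1.75 + 10^+0.35)
   = 1 / (1 + 56.234 + 2.2387) = 1/59.473 = 0.01681
[CO2*] = α₀ × DIC = 0.01681 × 2.20 = 0.03699 mmol/kg
pCO2 = [CO2*]/KH = 3.699×10^-5 / 3.020×10^-2 = 1220 μatm

pCO2 = 1220 μatm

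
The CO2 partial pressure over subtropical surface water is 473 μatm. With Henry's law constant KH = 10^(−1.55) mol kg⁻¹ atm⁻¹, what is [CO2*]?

KH = 10^(−1.55) = 2.818×10^-2 mol kg⁻¹ atm⁻¹
[CO2*] = KH · pCO2 = 2.818×10^-2 × 473×10^-6 atm = 1.33×10^-5 mol/kg

[CO2*] = 13.3 μmol/kg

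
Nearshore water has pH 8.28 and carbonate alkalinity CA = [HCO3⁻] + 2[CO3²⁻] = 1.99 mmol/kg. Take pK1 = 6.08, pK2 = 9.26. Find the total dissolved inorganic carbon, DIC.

CA = [HCO3⁻] + 2[CO3²⁻] = (α₁ + 2α₂)·DIC
At pH 8.28: [H⁺]/K1 = 10^-2.20 = 0.0063096, K2/[H⁺] = 10^-0.98 = 0.10471
α₁ = 1/(1 + 0.0063096 + 0.10471) = 1/1.1110 = 0.9001; α₂ = α₁·K2/[H⁺] = 0.09425
α₁ + 2α₂ = 1.0886
DIC = CA / (α₁ + 2α₂) = 1.99 / 1.0886 = 1.83 mmol/kg

DIC = 1.83 mmol/kg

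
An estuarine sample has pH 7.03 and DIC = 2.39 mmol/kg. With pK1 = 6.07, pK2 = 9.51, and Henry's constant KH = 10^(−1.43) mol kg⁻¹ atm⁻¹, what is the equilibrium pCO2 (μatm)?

α₀ = 1 / (1 + K1/[H⁺] + K1K2/[H⁺]²) = 1 / (1 + 10^+0.96 + 10^-1.52)
   = 1 / (1 + 9.1201 + 0.030200) = 1/10.150 = 0.09852
[CO2*] = α₀ × DIC = 0.09852 × 2.39 = 0.2355 mmol/kg
pCO2 = [CO2*]/KH = 2.355×10^-4 / 3.715×10^-2 = 6340 μatm

pCO2 = 6340 μatm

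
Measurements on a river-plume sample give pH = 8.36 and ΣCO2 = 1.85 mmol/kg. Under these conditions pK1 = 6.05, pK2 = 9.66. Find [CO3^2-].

[CO3²⁻] = 0.0879 mmol/kg

α₂ = 1 / (1 + [H⁺]/K2 + [H⁺]²/(K1K2)) = 1 / (1 + 10^+1.30 + 10^-1.01)
   = 1 / (1 + 19.953 + 0.097724) = 1/21.050 = 0.04751
[CO3²⁻] = α₂ × DIC = 0.04751 × 1.85 = 0.0879 mmol/kg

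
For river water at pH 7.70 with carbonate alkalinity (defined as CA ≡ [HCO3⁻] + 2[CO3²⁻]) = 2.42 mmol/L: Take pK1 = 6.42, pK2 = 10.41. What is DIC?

CA = [HCO3⁻] + 2[CO3²⁻] = (α₁ + 2α₂)·DIC
At pH 7.70: [H⁺]/K1 = 10^-1.28 = 0.052481, K2/[H⁺] = 10^-2.71 = 0.0019498
α₁ = 1/(1 + 0.052481 + 0.0019498) = 1/1.0544 = 0.9484; α₂ = α₁·K2/[H⁺] = 0.001849
α₁ + 2α₂ = 0.9521
DIC = CA / (α₁ + 2α₂) = 2.42 / 0.9521 = 2.54 mmol/L

DIC = 2.54 mmol/L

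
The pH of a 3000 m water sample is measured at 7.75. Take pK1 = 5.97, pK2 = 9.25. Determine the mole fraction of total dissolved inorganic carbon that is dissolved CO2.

α₀ = 0.0158

α₀ = 1 / (1 + K1/[H⁺] + K1K2/[H⁺]²) = 1 / (1 + 10^+1.78 + 10^+0.28)
   = 1 / (1 + 60.256 + 1.9055) = 1/63.161 = 0.01583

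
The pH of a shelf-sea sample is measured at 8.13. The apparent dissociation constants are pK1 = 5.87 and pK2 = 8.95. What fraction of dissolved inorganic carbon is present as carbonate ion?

α₂ = 1 / (1 + [H⁺]/K2 + [H⁺]²/(K1K2)) = 1 / (1 + 10^+0.82 + 10^-1.44)
   = 1 / (1 + 6.6069 + 0.036308) = 1/7.6432 = 0.1308

α₂ = 0.131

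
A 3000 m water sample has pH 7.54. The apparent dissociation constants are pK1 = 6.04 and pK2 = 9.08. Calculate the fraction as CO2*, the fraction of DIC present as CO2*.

α₀ = 1 / (1 + K1/[H⁺] + K1K2/[H⁺]²) = 1 / (1 + 10^+1.50 + 10^-0.04)
   = 1 / (1 + 31.623 + 0.91201) = 1/33.535 = 0.02982

α₀ = 0.0298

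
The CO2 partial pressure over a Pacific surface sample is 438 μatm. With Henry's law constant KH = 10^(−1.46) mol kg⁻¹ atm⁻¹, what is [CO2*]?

KH = 10^(−1.46) = 3.467×10^-2 mol kg⁻¹ atm⁻¹
[CO2*] = KH · pCO2 = 3.467×10^-2 × 438×10^-6 atm = 1.52×10^-5 mol/kg

[CO2*] = 15.2 μmol/kg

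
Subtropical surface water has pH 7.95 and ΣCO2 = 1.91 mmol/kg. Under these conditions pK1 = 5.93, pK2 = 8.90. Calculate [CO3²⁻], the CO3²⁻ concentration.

[CO3²⁻] = 0.191 mmol/kg

α₂ = 1 / (1 + [H⁺]/K2 + [H⁺]²/(K1K2)) = 1 / (1 + 10^+0.95 + 10^-1.07)
   = 1 / (1 + 8.9125 + 0.085114) = 1/9.9976 = 0.1000
[CO3²⁻] = α₂ × DIC = 0.1000 × 1.91 = 0.191 mmol/kg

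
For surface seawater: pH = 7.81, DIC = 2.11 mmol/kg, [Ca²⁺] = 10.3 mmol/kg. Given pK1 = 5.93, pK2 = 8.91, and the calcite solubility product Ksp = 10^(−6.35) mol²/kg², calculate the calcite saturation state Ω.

Ω = 3.54

α₂ = 1 / (1 + [H⁺]/K2 + [H⁺]²/(K1K2)) = 1 / (1 + 10^+1.10 + 10^-0.78)
   = 1 / (1 + 12.589 + 0.16596) = 1/13.755 = 0.07270
[CO3²⁻] = α₂ × DIC = 0.07270 × 2.11 = 0.1534 mmol/kg
Ksp = 10^(−6.35) = 4.467×10^-7
Ω = [Ca²⁺][CO3²⁻]/Ksp = (10.3×10^-3)(1.534×10^-4) / 4.467×10^-7 = 3.54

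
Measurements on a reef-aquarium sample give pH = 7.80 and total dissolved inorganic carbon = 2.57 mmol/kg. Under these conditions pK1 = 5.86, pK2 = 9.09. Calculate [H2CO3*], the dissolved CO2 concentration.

[CO2*] = 0.0278 mmol/kg

α₀ = 1 / (1 + K1/[H⁺] + K1K2/[H⁺]²) = 1 / (1 + 10^+1.94 + 10^+0.65)
   = 1 / (1 + 87.096 + 4.4668) = 1/92.563 = 0.01080
[CO2*] = α₀ × DIC = 0.01080 × 2.57 = 0.0278 mmol/kg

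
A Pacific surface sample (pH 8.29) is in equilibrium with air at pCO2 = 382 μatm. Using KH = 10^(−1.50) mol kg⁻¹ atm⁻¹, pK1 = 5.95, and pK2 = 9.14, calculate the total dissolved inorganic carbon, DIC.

DIC = 3.03 mmol/kg

[CO2*] = KH · pCO2 = 10^(−1.50) × 382×10^-6 = 1.208×10^-5 mol/kg
α₀ = 1/(1 + K1/[H⁺] + K1K2/[H⁺]²) = 1/(1 + 10^+2.34 + 10^+1.49) = 0.003989
DIC = [CO2*]/α₀ = 1.208×10^-5 / 0.003989 = 3.03 mmol/kg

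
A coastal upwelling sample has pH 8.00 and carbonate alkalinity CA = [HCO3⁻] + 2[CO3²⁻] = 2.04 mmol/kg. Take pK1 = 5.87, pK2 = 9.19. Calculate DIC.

CA = [HCO3⁻] + 2[CO3²⁻] = (α₁ + 2α₂)·DIC
At pH 8.00: [H⁺]/K1 = 10^-2.13 = 0.0074131, K2/[H⁺] = 10^-1.19 = 0.064565
α₁ = 1/(1 + 0.0074131 + 0.064565) = 1/1.0720 = 0.9329; α₂ = α₁·K2/[H⁺] = 0.06023
α₁ + 2α₂ = 1.0533
DIC = CA / (α₁ + 2α₂) = 2.04 / 1.0533 = 1.94 mmol/kg

DIC = 1.94 mmol/kg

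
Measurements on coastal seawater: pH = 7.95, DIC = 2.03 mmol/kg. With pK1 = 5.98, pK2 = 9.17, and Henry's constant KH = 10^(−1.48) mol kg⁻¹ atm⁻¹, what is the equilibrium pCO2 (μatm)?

pCO2 = 613 μatm

α₀ = 1 / (1 + K1/[H⁺] + K1K2/[H⁺]²) = 1 / (1 + 10^+1.97 + 10^+0.75)
   = 1 / (1 + 93.325 + 5.6234) = 1/99.949 = 0.01001
[CO2*] = α₀ × DIC = 0.01001 × 2.03 = 0.02031 mmol/kg
pCO2 = [CO2*]/KH = 2.031×10^-5 / 3.311×10^-2 = 613 μatm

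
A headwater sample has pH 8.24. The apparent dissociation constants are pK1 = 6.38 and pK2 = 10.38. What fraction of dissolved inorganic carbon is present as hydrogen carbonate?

α₁ = 0.979

α₁ = 1 / (1 + [H⁺]/K1 + K2/[H⁺]) = 1 / (1 + 10^-1.86 + 10^-2.14)
   = 1 / (1 + 0.013804 + 0.0072444) = 1/1.0210 = 0.9794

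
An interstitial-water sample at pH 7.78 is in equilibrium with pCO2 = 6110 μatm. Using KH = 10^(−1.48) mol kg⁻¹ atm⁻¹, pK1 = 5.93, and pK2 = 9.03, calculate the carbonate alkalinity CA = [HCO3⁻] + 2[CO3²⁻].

CA = 15.9 mmol/kg

[CO2*] = KH · pCO2 = 10^(−1.48) × 6110×10^-6 = 2.023×10^-4 mol/kg
α₀ = 1/(1 + K1/[H⁺] + K1K2/[H⁺]²) = 1/(1 + 10^+1.85 + 10^+0.60) = 0.01320
DIC = [CO2*]/α₀ = 2.023×10^-4 / 0.01320 = 15.33 mmol/kg
CA = (α₁ + 2α₂)·DIC = (0.9343 + 2×0.05254) × 15.33 = 15.9 mmol/kg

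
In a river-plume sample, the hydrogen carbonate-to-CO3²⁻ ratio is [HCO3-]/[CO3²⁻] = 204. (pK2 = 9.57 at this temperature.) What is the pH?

pH = 7.26

From K2 = [H⁺][CO3²⁻]/[HCO3-]:  pH = pK2 − log₁₀([HCO3-]/[CO3²⁻])
log₁₀(204) = +2.310
pH = 9.57 − (+2.310) = 7.26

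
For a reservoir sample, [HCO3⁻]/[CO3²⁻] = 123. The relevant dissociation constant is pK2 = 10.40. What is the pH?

From K2 = [H⁺][CO3²⁻]/[HCO3⁻]:  pH = pK2 − log₁₀([HCO3⁻]/[CO3²⁻])
log₁₀(123) = +2.090
pH = 10.40 − (+2.090) = 8.31

pH = 8.31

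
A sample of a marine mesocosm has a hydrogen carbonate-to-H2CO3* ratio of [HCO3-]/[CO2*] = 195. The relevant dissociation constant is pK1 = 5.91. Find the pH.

From K1 = [H⁺][HCO3-]/[CO2*]:  pH = pK1 + log₁₀([HCO3-]/[CO2*])
log₁₀(195) = +2.290
pH = 5.91 + (+2.290) = 8.20

pH = 8.20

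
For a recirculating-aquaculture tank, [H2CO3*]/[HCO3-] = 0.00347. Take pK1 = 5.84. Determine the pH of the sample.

From K1 = [H⁺][HCO3-]/[H2CO3*]:  pH = pK1 − log₁₀([H2CO3*]/[HCO3-])
log₁₀(0.00347) = -2.460
pH = 5.84 − (-2.460) = 8.30

pH = 8.30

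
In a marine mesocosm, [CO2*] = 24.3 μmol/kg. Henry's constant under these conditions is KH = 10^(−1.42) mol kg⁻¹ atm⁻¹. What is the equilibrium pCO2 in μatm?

pCO2 = 639 μatm

KH = 10^(−1.42) = 3.802×10^-2 mol kg⁻¹ atm⁻¹
pCO2 = [CO2*]/KH = 24.3×10^-6 / 3.802×10^-2 = 6.39×10^-4 atm = 639 μatm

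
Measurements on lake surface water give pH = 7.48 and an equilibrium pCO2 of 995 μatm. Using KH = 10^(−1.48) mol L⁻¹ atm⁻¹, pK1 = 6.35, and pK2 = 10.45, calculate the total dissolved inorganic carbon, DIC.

[CO2*] = KH · pCO2 = 10^(−1.48) × 995×10^-6 = 3.295×10^-5 mol/L
α₀ = 1/(1 + K1/[H⁺] + K1K2/[H⁺]²) = 1/(1 + 10^+1.13 + 10^-1.84) = 0.06895
DIC = [CO2*]/α₀ = 3.295×10^-5 / 0.06895 = 0.478 mmol/L

DIC = 0.478 mmol/L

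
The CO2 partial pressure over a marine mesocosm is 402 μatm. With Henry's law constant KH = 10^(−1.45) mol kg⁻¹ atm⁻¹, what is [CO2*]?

[CO2*] = 14.3 μmol/kg

KH = 10^(−1.45) = 3.548×10^-2 mol kg⁻¹ atm⁻¹
[CO2*] = KH · pCO2 = 3.548×10^-2 × 402×10^-6 atm = 1.43×10^-5 mol/kg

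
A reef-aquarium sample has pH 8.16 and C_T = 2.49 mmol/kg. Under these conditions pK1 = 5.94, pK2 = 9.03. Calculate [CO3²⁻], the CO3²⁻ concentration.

[CO3²⁻] = 0.294 mmol/kg

α₂ = 1 / (1 + [H⁺]/K2 + [H⁺]²/(K1K2)) = 1 / (1 + 10^+0.87 + 10^-1.35)
   = 1 / (1 + 7.4131 + 0.044668) = 1/8.4578 = 0.1182
[CO3²⁻] = α₂ × DIC = 0.1182 × 2.49 = 0.294 mmol/kg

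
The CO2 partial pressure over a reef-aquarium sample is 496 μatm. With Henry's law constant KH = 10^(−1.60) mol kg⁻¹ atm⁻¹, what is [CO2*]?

KH = 10^(−1.60) = 2.512×10^-2 mol kg⁻¹ atm⁻¹
[CO2*] = KH · pCO2 = 2.512×10^-2 × 496×10^-6 atm = 1.25×10^-5 mol/kg

[CO2*] = 12.5 μmol/kg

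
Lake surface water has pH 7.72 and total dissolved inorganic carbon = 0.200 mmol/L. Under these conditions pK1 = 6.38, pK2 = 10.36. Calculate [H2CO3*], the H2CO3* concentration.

α₀ = 1 / (1 + K1/[H⁺] + K1K2/[H⁺]²) = 1 / (1 + 10^+1.34 + 10^-1.30)
   = 1 / (1 + 21.878 + 0.050119) = 1/22.928 = 0.04362
[CO2*] = α₀ × DIC = 0.04362 × 0.200 = 0.00872 mmol/L = 8.72 μmol/L

[CO2*] = 8.72 μmol/L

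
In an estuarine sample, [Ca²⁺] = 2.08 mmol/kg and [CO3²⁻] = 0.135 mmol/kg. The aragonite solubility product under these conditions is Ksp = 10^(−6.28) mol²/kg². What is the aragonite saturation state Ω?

Ω = 0.535

Ksp = 10^(−6.28) = 5.248×10^-7
Ω = [Ca²⁺][CO3²⁻]/Ksp = (2.08×10^-3)(0.135×10^-3) / 5.248×10^-7 = 0.535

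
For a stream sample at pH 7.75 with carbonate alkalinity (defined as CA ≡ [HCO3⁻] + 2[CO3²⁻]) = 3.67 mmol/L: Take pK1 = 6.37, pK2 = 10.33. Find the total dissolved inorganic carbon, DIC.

DIC = 3.81 mmol/L

CA = [HCO3⁻] + 2[CO3²⁻] = (α₁ + 2α₂)·DIC
At pH 7.75: [H⁺]/K1 = 10^-1.38 = 0.041687, K2/[H⁺] = 10^-2.58 = 0.0026303
α₁ = 1/(1 + 0.041687 + 0.0026303) = 1/1.0443 = 0.9576; α₂ = α₁·K2/[H⁺] = 0.002519
α₁ + 2α₂ = 0.9626
DIC = CA / (α₁ + 2α₂) = 3.67 / 0.9626 = 3.81 mmol/L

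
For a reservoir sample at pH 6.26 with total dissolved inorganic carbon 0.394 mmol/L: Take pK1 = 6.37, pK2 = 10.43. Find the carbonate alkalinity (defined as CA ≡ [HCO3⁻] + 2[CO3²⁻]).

CA = [HCO3⁻] + 2[CO3²⁻] = (α₁ + 2α₂)·DIC
At pH 6.26: [H⁺]/K1 = 10^0.11 = 1.2882, K2/[H⁺] = 10^-4.17 = 6.7608×10^-5
α₁ = 1/(1 + 1.2882 + 6.7608×10^-5) = 1/2.2883 = 0.4370; α₂ = α₁·K2/[H⁺] = 2.954×10^-5
α₁ + 2α₂ = 0.4371
CA = 0.4371 × 0.394 = 0.172 mmol/L

CA = 0.172 mmol/L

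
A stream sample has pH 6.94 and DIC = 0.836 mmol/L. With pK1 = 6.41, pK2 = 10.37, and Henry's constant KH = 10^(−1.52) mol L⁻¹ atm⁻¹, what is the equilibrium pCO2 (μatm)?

pCO2 = 6310 μatm

α₀ = 1 / (1 + K1/[H⁺] + K1K2/[H⁺]²) = 1 / (1 + 10^+0.53 + 10^-2.90)
   = 1 / (1 + 3.3884 + 0.0012589) = 1/4.3897 = 0.2278
[CO2*] = α₀ × DIC = 0.2278 × 0.836 = 0.1904 mmol/L
pCO2 = [CO2*]/KH = 1.904×10^-4 / 3.020×10^-2 = 6310 μatm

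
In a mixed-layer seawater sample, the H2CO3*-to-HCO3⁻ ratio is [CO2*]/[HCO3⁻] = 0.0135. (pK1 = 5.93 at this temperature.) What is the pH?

pH = 7.80

From K1 = [H⁺][HCO3⁻]/[CO2*]:  pH = pK1 − log₁₀([CO2*]/[HCO3⁻])
log₁₀(0.0135) = -1.870
pH = 5.93 − (-1.870) = 7.80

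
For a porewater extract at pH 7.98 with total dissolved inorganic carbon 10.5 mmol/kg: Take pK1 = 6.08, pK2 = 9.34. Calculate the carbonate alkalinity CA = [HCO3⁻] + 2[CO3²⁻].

CA = [HCO3⁻] + 2[CO3²⁻] = (α₁ + 2α₂)·DIC
At pH 7.98: [H⁺]/K1 = 10^-1.90 = 0.012589, K2/[H⁺] = 10^-1.36 = 0.043652
α₁ = 1/(1 + 0.012589 + 0.043652) = 1/1.0562 = 0.9468; α₂ = α₁·K2/[H⁺] = 0.04133
α₁ + 2α₂ = 1.0294
CA = 1.0294 × 10.5 = 10.8 mmol/kg

CA = 10.8 mmol/kg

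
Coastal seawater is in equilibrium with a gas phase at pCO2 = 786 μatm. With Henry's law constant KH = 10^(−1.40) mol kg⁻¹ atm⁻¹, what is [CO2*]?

[CO2*] = 31.3 μmol/kg

KH = 10^(−1.40) = 3.981×10^-2 mol kg⁻¹ atm⁻¹
[CO2*] = KH · pCO2 = 3.981×10^-2 × 786×10^-6 atm = 3.13×10^-5 mol/kg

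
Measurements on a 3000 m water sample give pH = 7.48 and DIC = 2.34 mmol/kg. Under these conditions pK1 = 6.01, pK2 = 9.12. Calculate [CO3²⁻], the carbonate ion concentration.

α₂ = 1 / (1 + [H⁺]/K2 + [H⁺]²/(K1K2)) = 1 / (1 + 10^+1.64 + 10^+0.17)
   = 1 / (1 + 43.652 + 1.4791) = 1/46.131 = 0.02168
[CO3²⁻] = α₂ × DIC = 0.02168 × 2.34 = 0.0507 mmol/kg

[CO3²⁻] = 0.0507 mmol/kg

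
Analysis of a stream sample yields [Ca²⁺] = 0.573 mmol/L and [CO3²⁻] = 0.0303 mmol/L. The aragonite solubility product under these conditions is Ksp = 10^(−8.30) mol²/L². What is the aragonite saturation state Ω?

Ω = 3.46

Ksp = 10^(−8.30) = 5.012×10^-9
Ω = [Ca²⁺][CO3²⁻]/Ksp = (0.573×10^-3)(0.0303×10^-3) / 5.012×10^-9 = 3.46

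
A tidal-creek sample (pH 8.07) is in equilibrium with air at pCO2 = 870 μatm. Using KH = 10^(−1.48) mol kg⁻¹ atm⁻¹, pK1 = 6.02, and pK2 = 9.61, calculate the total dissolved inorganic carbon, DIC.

[CO2*] = KH · pCO2 = 10^(−1.48) × 870×10^-6 = 2.881×10^-5 mol/kg
α₀ = 1/(1 + K1/[H⁺] + K1K2/[H⁺]²) = 1/(1 + 10^+2.05 + 10^+0.51) = 0.008588
DIC = [CO2*]/α₀ = 2.881×10^-5 / 0.008588 = 3.35 mmol/kg

DIC = 3.35 mmol/kg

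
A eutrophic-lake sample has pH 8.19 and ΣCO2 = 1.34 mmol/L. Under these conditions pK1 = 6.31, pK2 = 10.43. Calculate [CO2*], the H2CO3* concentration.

α₀ = 1 / (1 + K1/[H⁺] + K1K2/[H⁺]²) = 1 / (1 + 10^+1.88 + 10^-0.36)
   = 1 / (1 + 75.858 + 0.43652) = 1/77.294 = 0.01294
[CO2*] = α₀ × DIC = 0.01294 × 1.34 = 0.0173 mmol/L = 17.3 μmol/L

[CO2*] = 17.3 μmol/L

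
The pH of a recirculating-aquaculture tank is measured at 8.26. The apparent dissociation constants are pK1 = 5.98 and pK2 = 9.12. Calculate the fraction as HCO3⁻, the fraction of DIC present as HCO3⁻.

α₁ = 1 / (1 + [H⁺]/K1 + K2/[H⁺]) = 1 / (1 + 10^-2.28 + 10^-0.86)
   = 1 / (1 + 0.0052481 + 0.13804) = 1/1.1433 = 0.8747

α₁ = 0.875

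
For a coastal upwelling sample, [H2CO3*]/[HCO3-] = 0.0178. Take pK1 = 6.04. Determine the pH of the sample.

From K1 = [H⁺][HCO3-]/[H2CO3*]:  pH = pK1 − log₁₀([H2CO3*]/[HCO3-])
log₁₀(0.0178) = -1.750
pH = 6.04 − (-1.750) = 7.79

pH = 7.79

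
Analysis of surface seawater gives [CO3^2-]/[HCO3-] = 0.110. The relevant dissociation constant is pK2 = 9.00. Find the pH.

pH = 8.04

From K2 = [H⁺][CO3^2-]/[HCO3-]:  pH = pK2 + log₁₀([CO3^2-]/[HCO3-])
log₁₀(0.110) = -0.959
pH = 9.00 + (-0.959) = 8.04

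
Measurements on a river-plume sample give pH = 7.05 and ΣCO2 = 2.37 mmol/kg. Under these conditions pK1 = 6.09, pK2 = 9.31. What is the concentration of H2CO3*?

α₀ = 1 / (1 + K1/[H⁺] + K1K2/[H⁺]²) = 1 / (1 + 10^+0.96 + 10^-1.30)
   = 1 / (1 + 9.1201 + 0.050119) = 1/10.170 = 0.09833
[CO2*] = α₀ × DIC = 0.09833 × 2.37 = 0.233 mmol/kg

[CO2*] = 0.233 mmol/kg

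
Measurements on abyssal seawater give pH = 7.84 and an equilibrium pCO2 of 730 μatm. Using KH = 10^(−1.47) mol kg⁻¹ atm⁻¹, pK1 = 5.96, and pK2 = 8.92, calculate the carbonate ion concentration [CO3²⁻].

[CO2*] = KH · pCO2 = 10^(−1.47) × 730×10^-6 = 2.474×10^-5 mol/kg
α₀ = 1/(1 + K1/[H⁺] + K1K2/[H⁺]²) = 1/(1 + 10^+1.88 + 10^+0.80) = 0.01202
DIC = [CO2*]/α₀ = 2.474×10^-5 / 0.01202 = 2.057 mmol/kg
[CO3²⁻] = α₂·DIC; α₂ = 0.07587, so [CO3²⁻] = 0.07587 × 2.057 = 0.156 mmol/kg

[CO3²⁻] = 0.156 mmol/kg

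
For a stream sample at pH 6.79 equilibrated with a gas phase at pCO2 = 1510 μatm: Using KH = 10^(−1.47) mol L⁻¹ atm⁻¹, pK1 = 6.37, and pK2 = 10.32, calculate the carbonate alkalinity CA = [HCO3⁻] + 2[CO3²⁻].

CA = 0.135 mmol/L

[CO2*] = KH · pCO2 = 10^(−1.47) × 1510×10^-6 = 5.117×10^-5 mol/L
α₀ = 1/(1 + K1/[H⁺] + K1K2/[H⁺]²) = 1/(1 + 10^+0.42 + 10^-3.11) = 0.2754
DIC = [CO2*]/α₀ = 5.117×10^-5 / 0.2754 = 0.1858 mmol/L
CA = (α₁ + 2α₂)·DIC = (0.7244 + 2×0.0002138) × 0.1858 = 0.135 mmol/L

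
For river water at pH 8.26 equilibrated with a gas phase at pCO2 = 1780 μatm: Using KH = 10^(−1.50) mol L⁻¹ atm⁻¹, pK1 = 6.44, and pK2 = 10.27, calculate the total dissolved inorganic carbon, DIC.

DIC = 3.81 mmol/L

[CO2*] = KH · pCO2 = 10^(−1.50) × 1780×10^-6 = 5.629×10^-5 mol/L
α₀ = 1/(1 + K1/[H⁺] + K1K2/[H⁺]²) = 1/(1 + 10^+1.82 + 10^-0.19) = 0.01477
DIC = [CO2*]/α₀ = 5.629×10^-5 / 0.01477 = 3.81 mmol/L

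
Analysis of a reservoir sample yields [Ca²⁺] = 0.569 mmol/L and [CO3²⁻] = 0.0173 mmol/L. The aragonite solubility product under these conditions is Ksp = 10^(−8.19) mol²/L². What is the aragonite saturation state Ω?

Ω = 1.52

Ksp = 10^(−8.19) = 6.457×10^-9
Ω = [Ca²⁺][CO3²⁻]/Ksp = (0.569×10^-3)(0.0173×10^-3) / 6.457×10^-9 = 1.52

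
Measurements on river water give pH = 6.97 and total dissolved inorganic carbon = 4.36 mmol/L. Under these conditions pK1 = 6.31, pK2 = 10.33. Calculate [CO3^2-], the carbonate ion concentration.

[CO3²⁻] = 1.56 μmol/L

α₂ = 1 / (1 + [H⁺]/K2 + [H⁺]²/(K1K2)) = 1 / (1 + 10^+3.36 + 10^+2.70)
   = 1 / (1 + 2290.9 + 501.19) = 1/2793.1 = 0.0003580
[CO3²⁻] = α₂ × DIC = 0.0003580 × 4.36 = 0.00156 mmol/L = 1.56 μmol/L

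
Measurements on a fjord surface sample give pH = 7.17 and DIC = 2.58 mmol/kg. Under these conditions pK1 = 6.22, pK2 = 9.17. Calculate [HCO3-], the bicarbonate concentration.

α₁ = 1 / (1 + [H⁺]/K1 + K2/[H⁺]) = 1 / (1 + 10^-0.95 + 10^-2.00)
   = 1 / (1 + 0.11220 + 0.010000) = 1/1.1222 = 0.8911
[HCO3⁻] = α₁ × DIC = 0.8911 × 2.58 = 2.30 mmol/kg

[HCO3⁻] = 2.30 mmol/kg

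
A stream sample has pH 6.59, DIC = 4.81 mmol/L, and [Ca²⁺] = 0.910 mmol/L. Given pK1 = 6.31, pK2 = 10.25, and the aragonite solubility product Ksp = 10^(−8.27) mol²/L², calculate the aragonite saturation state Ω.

Ω = 0.117

α₂ = 1 / (1 + [H⁺]/K2 + [H⁺]²/(K1K2)) = 1 / (1 + 10^+3.66 + 10^+3.38)
   = 1 / (1 + 4570.9 + 2398.8) = 1/6970.7 = 0.0001435
[CO3²⁻] = α₂ × DIC = 0.0001435 × 4.81 = 0.0006900 mmol/L = 0.6900 μmol/L
Ksp = 10^(−8.27) = 5.370×10^-9
Ω = [Ca²⁺][CO3²⁻]/Ksp = (0.910×10^-3)(6.900×10^-7) / 5.370×10^-9 = 0.117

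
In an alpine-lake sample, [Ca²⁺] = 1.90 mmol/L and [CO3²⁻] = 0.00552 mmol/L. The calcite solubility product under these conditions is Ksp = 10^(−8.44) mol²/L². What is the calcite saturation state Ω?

Ksp = 10^(−8.44) = 3.631×10^-9
Ω = [Ca²⁺][CO3²⁻]/Ksp = (1.90×10^-3)(0.00552×10^-3) / 3.631×10^-9 = 2.89

Ω = 2.89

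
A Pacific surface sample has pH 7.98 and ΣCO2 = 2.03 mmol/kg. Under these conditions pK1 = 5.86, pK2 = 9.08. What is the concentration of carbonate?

[CO3²⁻] = 0.148 mmol/kg

α₂ = 1 / (1 + [H⁺]/K2 + [H⁺]²/(K1K2)) = 1 / (1 + 10^+1.10 + 10^-1.02)
   = 1 / (1 + 12.589 + 0.095499) = 1/13.685 = 0.07307
[CO3²⁻] = α₂ × DIC = 0.07307 × 2.03 = 0.148 mmol/kg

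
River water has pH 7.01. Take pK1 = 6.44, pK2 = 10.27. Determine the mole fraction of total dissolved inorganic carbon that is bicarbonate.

α₁ = 0.788

α₁ = 1 / (1 + [H⁺]/K1 + K2/[H⁺]) = 1 / (1 + 10^-0.57 + 10^-3.26)
   = 1 / (1 + 0.26915 + 0.00054954) = 1/1.2697 = 0.7876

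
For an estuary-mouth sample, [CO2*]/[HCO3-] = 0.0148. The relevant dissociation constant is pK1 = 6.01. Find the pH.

pH = 7.84

From K1 = [H⁺][HCO3-]/[CO2*]:  pH = pK1 − log₁₀([CO2*]/[HCO3-])
log₁₀(0.0148) = -1.830
pH = 6.01 − (-1.830) = 7.84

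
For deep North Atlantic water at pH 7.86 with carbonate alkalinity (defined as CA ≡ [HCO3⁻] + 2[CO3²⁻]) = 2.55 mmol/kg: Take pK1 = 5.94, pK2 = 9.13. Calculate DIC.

CA = [HCO3⁻] + 2[CO3²⁻] = (α₁ + 2α₂)·DIC
At pH 7.86: [H⁺]/K1 = 10^-1.92 = 0.012023, K2/[H⁺] = 10^-1.27 = 0.053703
α₁ = 1/(1 + 0.012023 + 0.053703) = 1/1.0657 = 0.9383; α₂ = α₁·K2/[H⁺] = 0.05039
α₁ + 2α₂ = 1.0391
DIC = CA / (α₁ + 2α₂) = 2.55 / 1.0391 = 2.45 mmol/kg

DIC = 2.45 mmol/kg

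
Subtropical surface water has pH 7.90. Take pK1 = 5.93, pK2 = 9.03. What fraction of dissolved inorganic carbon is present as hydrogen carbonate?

α₁ = 0.922

α₁ = 1 / (1 + [H⁺]/K1 + K2/[H⁺]) = 1 / (1 + 10^-1.97 + 10^-1.13)
   = 1 / (1 + 0.010715 + 0.074131) = 1/1.0848 = 0.9218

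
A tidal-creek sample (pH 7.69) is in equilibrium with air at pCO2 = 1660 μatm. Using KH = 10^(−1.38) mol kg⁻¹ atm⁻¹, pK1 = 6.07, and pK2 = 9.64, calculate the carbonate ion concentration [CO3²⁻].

[CO2*] = KH · pCO2 = 10^(−1.38) × 1660×10^-6 = 6.920×10^-5 mol/kg
α₀ = 1/(1 + K1/[H⁺] + K1K2/[H⁺]²) = 1/(1 + 10^+1.62 + 10^-0.33) = 0.02317
DIC = [CO2*]/α₀ = 6.920×10^-5 / 0.02317 = 2.986 mmol/kg
[CO3²⁻] = α₂·DIC; α₂ = 0.01084, so [CO3²⁻] = 0.01084 × 2.986 = 0.0324 mmol/kg

[CO3²⁻] = 0.0324 mmol/kg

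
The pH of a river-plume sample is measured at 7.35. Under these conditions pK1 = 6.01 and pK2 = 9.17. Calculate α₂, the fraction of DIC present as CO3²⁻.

α₂ = 0.0143

α₂ = 1 / (1 + [H⁺]/K2 + [H⁺]²/(K1K2)) = 1 / (1 + 10^+1.82 + 10^+0.48)
   = 1 / (1 + 66.069 + 3.0200) = 1/70.089 = 0.01427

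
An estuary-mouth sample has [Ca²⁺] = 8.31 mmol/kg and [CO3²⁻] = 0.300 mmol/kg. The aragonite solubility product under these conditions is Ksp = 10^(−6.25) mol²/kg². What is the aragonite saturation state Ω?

Ω = 4.43

Ksp = 10^(−6.25) = 5.623×10^-7
Ω = [Ca²⁺][CO3²⁻]/Ksp = (8.31×10^-3)(0.300×10^-3) / 5.623×10^-7 = 4.43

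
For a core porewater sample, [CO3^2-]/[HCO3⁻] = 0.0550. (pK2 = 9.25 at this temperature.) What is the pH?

pH = 7.99

From K2 = [H⁺][CO3^2-]/[HCO3⁻]:  pH = pK2 + log₁₀([CO3^2-]/[HCO3⁻])
log₁₀(0.0550) = -1.260
pH = 9.25 + (-1.260) = 7.99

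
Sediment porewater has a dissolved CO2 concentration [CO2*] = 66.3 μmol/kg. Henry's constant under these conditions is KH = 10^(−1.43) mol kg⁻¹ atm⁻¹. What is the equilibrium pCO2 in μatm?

KH = 10^(−1.43) = 3.715×10^-2 mol kg⁻¹ atm⁻¹
pCO2 = [CO2*]/KH = 66.3×10^-6 / 3.715×10^-2 = 1.78×10^-3 atm = 1780 μatm

pCO2 = 1780 μatm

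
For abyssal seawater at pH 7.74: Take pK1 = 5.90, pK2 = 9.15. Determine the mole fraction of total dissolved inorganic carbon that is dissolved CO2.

α₀ = 0.0137

α₀ = 1 / (1 + K1/[H⁺] + K1K2/[H⁺]²) = 1 / (1 + 10^+1.84 + 10^+0.43)
   = 1 / (1 + 69.183 + 2.6915) = 1/72.875 = 0.01372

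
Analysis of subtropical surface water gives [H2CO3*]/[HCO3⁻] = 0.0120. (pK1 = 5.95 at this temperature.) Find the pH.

pH = 7.87

From K1 = [H⁺][HCO3⁻]/[H2CO3*]:  pH = pK1 − log₁₀([H2CO3*]/[HCO3⁻])
log₁₀(0.0120) = -1.921
pH = 5.95 − (-1.921) = 7.87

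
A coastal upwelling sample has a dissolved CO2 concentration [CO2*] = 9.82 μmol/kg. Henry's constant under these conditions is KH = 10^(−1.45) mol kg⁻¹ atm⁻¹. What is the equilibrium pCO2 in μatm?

pCO2 = 277 μatm

KH = 10^(−1.45) = 3.548×10^-2 mol kg⁻¹ atm⁻¹
pCO2 = [CO2*]/KH = 9.82×10^-6 / 3.548×10^-2 = 2.77×10^-4 atm = 277 μatm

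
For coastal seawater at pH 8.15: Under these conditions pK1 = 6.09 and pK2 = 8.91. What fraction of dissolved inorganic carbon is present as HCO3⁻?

α₁ = 0.846

α₁ = 1 / (1 + [H⁺]/K1 + K2/[H⁺]) = 1 / (1 + 10^-2.06 + 10^-0.76)
   = 1 / (1 + 0.0087096 + 0.17378) = 1/1.1825 = 0.8457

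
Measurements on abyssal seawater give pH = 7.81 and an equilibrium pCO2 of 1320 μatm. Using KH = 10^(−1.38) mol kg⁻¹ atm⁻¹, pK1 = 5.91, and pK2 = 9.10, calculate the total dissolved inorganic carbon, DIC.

[CO2*] = KH · pCO2 = 10^(−1.38) × 1320×10^-6 = 5.503×10^-5 mol/kg
α₀ = 1/(1 + K1/[H⁺] + K1K2/[H⁺]²) = 1/(1 + 10^+1.90 + 10^+0.61) = 0.01183
DIC = [CO2*]/α₀ = 5.503×10^-5 / 0.01183 = 4.65 mmol/kg

DIC = 4.65 mmol/kg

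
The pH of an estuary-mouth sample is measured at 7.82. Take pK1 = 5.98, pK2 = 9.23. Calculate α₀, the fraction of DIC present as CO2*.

α₀ = 0.0137

α₀ = 1 / (1 + K1/[H⁺] + K1K2/[H⁺]²) = 1 / (1 + 10^+1.84 + 10^+0.43)
   = 1 / (1 + 69.183 + 2.6915) = 1/72.875 = 0.01372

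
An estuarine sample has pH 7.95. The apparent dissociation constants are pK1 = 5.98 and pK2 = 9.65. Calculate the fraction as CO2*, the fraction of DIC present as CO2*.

α₀ = 0.0104

α₀ = 1 / (1 + K1/[H⁺] + K1K2/[H⁺]²) = 1 / (1 + 10^+1.97 + 10^+0.27)
   = 1 / (1 + 93.325 + 1.8621) = 1/96.188 = 0.01040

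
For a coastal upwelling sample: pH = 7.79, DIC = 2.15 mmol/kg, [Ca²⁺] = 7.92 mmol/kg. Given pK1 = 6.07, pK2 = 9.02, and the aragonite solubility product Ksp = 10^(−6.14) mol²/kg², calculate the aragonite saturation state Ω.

α₂ = 1 / (1 + [H⁺]/K2 + [H⁺]²/(K1K2)) = 1 / (1 + 10^+1.23 + 10^-0.49)
   = 1 / (1 + 16.982 + 0.32359) = 1/18.306 = 0.05463
[CO3²⁻] = α₂ × DIC = 0.05463 × 2.15 = 0.1174 mmol/kg
Ksp = 10^(−6.14) = 7.244×10^-7
Ω = [Ca²⁺][CO3²⁻]/Ksp = (7.92×10^-3)(1.174×10^-4) / 7.244×10^-7 = 1.28

Ω = 1.28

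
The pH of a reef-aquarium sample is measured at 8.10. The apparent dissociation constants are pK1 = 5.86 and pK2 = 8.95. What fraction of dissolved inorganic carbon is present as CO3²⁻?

α₂ = 1 / (1 + [H⁺]/K2 + [H⁺]²/(K1K2)) = 1 / (1 + 10^+0.85 + 10^-1.39)
   = 1 / (1 + 7.0795 + 0.040738) = 1/8.1202 = 0.1231

α₂ = 0.123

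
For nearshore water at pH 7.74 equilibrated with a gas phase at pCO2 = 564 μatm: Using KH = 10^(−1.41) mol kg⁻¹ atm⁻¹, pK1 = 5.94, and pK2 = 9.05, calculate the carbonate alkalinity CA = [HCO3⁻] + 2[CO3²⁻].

[CO2*] = KH · pCO2 = 10^(−1.41) × 564×10^-6 = 2.194×10^-5 mol/kg
α₀ = 1/(1 + K1/[H⁺] + K1K2/[H⁺]²) = 1/(1 + 10^+1.80 + 10^+0.49) = 0.01488
DIC = [CO2*]/α₀ = 2.194×10^-5 / 0.01488 = 1.474 mmol/kg
CA = (α₁ + 2α₂)·DIC = (0.9391 + 2×0.04600) × 1.474 = 1.52 mmol/kg

CA = 1.52 mmol/kg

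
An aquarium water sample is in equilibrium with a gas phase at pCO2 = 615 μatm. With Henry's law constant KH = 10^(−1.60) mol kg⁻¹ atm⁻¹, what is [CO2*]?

[CO2*] = 15.4 μmol/kg

KH = 10^(−1.60) = 2.512×10^-2 mol kg⁻¹ atm⁻¹
[CO2*] = KH · pCO2 = 2.512×10^-2 × 615×10^-6 atm = 1.54×10^-5 mol/kg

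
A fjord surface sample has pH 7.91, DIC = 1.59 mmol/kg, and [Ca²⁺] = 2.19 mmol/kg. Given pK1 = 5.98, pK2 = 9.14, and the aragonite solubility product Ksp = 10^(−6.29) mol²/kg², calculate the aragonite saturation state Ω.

Ω = 0.373

α₂ = 1 / (1 + [H⁺]/K2 + [H⁺]²/(K1K2)) = 1 / (1 + 10^+1.23 + 10^-0.70)
   = 1 / (1 + 16.982 + 0.19953) = 1/18.182 = 0.05500
[CO3²⁻] = α₂ × DIC = 0.05500 × 1.59 = 0.08745 mmol/kg
Ksp = 10^(−6.29) = 5.129×10^-7
Ω = [Ca²⁺][CO3²⁻]/Ksp = (2.19×10^-3)(8.745×10^-5) / 5.129×10^-7 = 0.373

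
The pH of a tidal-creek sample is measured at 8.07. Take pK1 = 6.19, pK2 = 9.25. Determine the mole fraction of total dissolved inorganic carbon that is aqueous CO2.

α₀ = 0.0122

α₀ = 1 / (1 + K1/[H⁺] + K1K2/[H⁺]²) = 1 / (1 + 10^+1.88 + 10^+0.70)
   = 1 / (1 + 75.858 + 5.0119) = 1/81.870 = 0.01221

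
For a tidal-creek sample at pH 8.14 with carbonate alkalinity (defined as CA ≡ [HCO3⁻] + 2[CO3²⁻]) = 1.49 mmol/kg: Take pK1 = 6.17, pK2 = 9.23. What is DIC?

CA = [HCO3⁻] + 2[CO3²⁻] = (α₁ + 2α₂)·DIC
At pH 8.14: [H⁺]/K1 = 10^-1.97 = 0.010715, K2/[H⁺] = 10^-1.09 = 0.081283
α₁ = 1/(1 + 0.010715 + 0.081283) = 1/1.0920 = 0.9158; α₂ = α₁·K2/[H⁺] = 0.07444
α₁ + 2α₂ = 1.0646
DIC = CA / (α₁ + 2α₂) = 1.49 / 1.0646 = 1.40 mmol/kg

DIC = 1.40 mmol/kg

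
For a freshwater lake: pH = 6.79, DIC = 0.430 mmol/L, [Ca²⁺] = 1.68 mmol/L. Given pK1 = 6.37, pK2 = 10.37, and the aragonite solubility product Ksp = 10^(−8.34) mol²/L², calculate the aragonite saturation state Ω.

α₂ = 1 / (1 + [H⁺]/K2 + [H⁺]²/(K1K2)) = 1 / (1 + 10^+3.58 + 10^+3.16)
   = 1 / (1 + 3801.9 + 1445.4) = 1/5248.3 = 0.0001905
[CO3²⁻] = α₂ × DIC = 0.0001905 × 0.430 = 8.193×10^-5 mmol/L = 0.08193 μmol/L
Ksp = 10^(−8.34) = 4.571×10^-9
Ω = [Ca²⁺][CO3²⁻]/Ksp = (1.68×10^-3)(8.193×10^-8) / 4.571×10^-9 = 0.0301

Ω = 0.0301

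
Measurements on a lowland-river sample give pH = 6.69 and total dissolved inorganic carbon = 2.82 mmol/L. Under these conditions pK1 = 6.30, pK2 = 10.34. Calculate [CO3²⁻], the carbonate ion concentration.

α₂ = 1 / (1 + [H⁺]/K2 + [H⁺]²/(K1K2)) = 1 / (1 + 10^+3.65 + 10^+3.26)
   = 1 / (1 + 4466.8 + 1819.7) = 1/6287.5 = 0.0001590
[CO3²⁻] = α₂ × DIC = 0.0001590 × 2.82 = 0.000449 mmol/L = 0.449 μmol/L

[CO3²⁻] = 0.449 μmol/L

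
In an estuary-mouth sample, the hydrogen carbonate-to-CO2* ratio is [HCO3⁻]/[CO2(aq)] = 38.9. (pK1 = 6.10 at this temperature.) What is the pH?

pH = 7.69

From K1 = [H⁺][HCO3⁻]/[CO2(aq)]:  pH = pK1 + log₁₀([HCO3⁻]/[CO2(aq)])
log₁₀(38.9) = +1.590
pH = 6.10 + (+1.590) = 7.69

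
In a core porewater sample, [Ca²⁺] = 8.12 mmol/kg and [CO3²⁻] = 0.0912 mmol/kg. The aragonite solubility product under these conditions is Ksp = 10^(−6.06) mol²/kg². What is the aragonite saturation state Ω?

Ksp = 10^(−6.06) = 8.710×10^-7
Ω = [Ca²⁺][CO3²⁻]/Ksp = (8.12×10^-3)(0.0912×10^-3) / 8.710×10^-7 = 0.850

Ω = 0.850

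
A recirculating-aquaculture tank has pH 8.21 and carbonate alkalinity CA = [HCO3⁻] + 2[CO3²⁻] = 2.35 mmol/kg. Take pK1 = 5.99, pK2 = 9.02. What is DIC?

DIC = 2.08 mmol/kg

CA = [HCO3⁻] + 2[CO3²⁻] = (α₁ + 2α₂)·DIC
At pH 8.21: [H⁺]/K1 = 10^-2.22 = 0.0060256, K2/[H⁺] = 10^-0.81 = 0.15488
α₁ = 1/(1 + 0.0060256 + 0.15488) = 1/1.1609 = 0.8614; α₂ = α₁·K2/[H⁺] = 0.1334
α₁ + 2α₂ = 1.1282
DIC = CA / (α₁ + 2α₂) = 2.35 / 1.1282 = 2.08 mmol/kg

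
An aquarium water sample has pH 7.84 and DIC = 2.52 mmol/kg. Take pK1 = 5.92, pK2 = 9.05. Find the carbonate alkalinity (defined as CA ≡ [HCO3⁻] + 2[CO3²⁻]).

CA = [HCO3⁻] + 2[CO3²⁻] = (α₁ + 2α₂)·DIC
At pH 7.84: [H⁺]/K1 = 10^-1.92 = 0.012023, K2/[H⁺] = 10^-1.21 = 0.061660
α₁ = 1/(1 + 0.012023 + 0.061660) = 1/1.0737 = 0.9314; α₂ = α₁·K2/[H⁺] = 0.05743
α₁ + 2α₂ = 1.0462
CA = 1.0462 × 2.52 = 2.64 mmol/kg

CA = 2.64 mmol/kg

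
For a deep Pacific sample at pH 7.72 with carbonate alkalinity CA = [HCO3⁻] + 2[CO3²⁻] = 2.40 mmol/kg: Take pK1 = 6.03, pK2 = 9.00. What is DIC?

CA = [HCO3⁻] + 2[CO3²⁻] = (α₁ + 2α₂)·DIC
At pH 7.72: [H⁺]/K1 = 10^-1.69 = 0.020417, K2/[H⁺] = 10^-1.28 = 0.052481
α₁ = 1/(1 + 0.020417 + 0.052481) = 1/1.0729 = 0.9321; α₂ = α₁·K2/[H⁺] = 0.04891
α₁ + 2α₂ = 1.0299
DIC = CA / (α₁ + 2α₂) = 2.40 / 1.0299 = 2.33 mmol/kg

DIC = 2.33 mmol/kg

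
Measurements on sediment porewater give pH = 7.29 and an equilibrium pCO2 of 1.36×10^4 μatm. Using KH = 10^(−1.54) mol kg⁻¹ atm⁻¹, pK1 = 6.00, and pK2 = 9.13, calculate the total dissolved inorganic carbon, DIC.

[CO2*] = KH · pCO2 = 10^(−1.54) × 1.36×10^4×10^-6 = 3.922×10^-4 mol/kg
α₀ = 1/(1 + K1/[H⁺] + K1K2/[H⁺]²) = 1/(1 + 10^+1.29 + 10^-0.55) = 0.04812
DIC = [CO2*]/α₀ = 3.922×10^-4 / 0.04812 = 8.15 mmol/kg

DIC = 8.15 mmol/kg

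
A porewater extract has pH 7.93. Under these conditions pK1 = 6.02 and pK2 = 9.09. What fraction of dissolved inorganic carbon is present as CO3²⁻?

α₂ = 0.0640

α₂ = 1 / (1 + [H⁺]/K2 + [H⁺]²/(K1K2)) = 1 / (1 + 10^+1.16 + 10^-0.75)
   = 1 / (1 + 14.454 + 0.17783) = 1/15.632 = 0.06397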